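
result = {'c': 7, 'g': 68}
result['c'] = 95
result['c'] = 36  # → {'c': 36, 'g': 68}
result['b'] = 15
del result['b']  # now {'c': 36, 'g': 68}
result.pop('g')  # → 68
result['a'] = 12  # {'c': 36, 'a': 12}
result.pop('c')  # 36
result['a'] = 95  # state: {'a': 95}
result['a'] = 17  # {'a': 17}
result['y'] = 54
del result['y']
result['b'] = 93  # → {'a': 17, 'b': 93}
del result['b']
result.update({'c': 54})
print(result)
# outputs {'a': 17, 'c': 54}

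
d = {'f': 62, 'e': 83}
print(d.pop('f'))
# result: 62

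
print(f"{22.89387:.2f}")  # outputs 22.89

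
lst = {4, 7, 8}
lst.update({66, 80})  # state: {4, 7, 8, 66, 80}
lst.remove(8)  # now {4, 7, 66, 80}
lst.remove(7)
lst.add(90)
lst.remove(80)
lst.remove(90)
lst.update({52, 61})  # {4, 52, 61, 66}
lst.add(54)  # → {4, 52, 54, 61, 66}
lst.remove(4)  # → {52, 54, 61, 66}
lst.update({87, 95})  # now {52, 54, 61, 66, 87, 95}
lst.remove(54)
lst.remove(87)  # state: {52, 61, 66, 95}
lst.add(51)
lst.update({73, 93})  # {51, 52, 61, 66, 73, 93, 95}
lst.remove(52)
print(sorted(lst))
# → [51, 61, 66, 73, 93, 95]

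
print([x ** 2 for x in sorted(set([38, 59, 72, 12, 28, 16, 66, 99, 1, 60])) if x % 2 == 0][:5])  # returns [144, 256, 784, 1444, 3600]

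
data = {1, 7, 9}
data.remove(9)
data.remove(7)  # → {1}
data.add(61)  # {1, 61}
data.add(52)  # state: {1, 52, 61}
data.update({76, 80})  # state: {1, 52, 61, 76, 80}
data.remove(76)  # {1, 52, 61, 80}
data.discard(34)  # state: {1, 52, 61, 80}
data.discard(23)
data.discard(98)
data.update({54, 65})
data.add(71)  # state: {1, 52, 54, 61, 65, 71, 80}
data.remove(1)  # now {52, 54, 61, 65, 71, 80}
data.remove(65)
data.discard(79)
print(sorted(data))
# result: [52, 54, 61, 71, 80]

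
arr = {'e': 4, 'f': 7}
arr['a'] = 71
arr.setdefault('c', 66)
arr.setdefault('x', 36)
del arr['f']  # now {'e': 4, 'a': 71, 'c': 66, 'x': 36}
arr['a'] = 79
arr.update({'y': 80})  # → {'e': 4, 'a': 79, 'c': 66, 'x': 36, 'y': 80}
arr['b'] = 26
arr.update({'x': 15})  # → {'e': 4, 'a': 79, 'c': 66, 'x': 15, 'y': 80, 'b': 26}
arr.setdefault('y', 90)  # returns 80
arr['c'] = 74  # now {'e': 4, 'a': 79, 'c': 74, 'x': 15, 'y': 80, 'b': 26}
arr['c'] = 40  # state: {'e': 4, 'a': 79, 'c': 40, 'x': 15, 'y': 80, 'b': 26}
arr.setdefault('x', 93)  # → 15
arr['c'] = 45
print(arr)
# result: {'e': 4, 'a': 79, 'c': 45, 'x': 15, 'y': 80, 'b': 26}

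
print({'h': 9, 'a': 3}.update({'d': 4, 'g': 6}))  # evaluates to None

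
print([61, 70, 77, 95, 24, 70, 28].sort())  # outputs None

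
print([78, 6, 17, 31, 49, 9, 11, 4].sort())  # None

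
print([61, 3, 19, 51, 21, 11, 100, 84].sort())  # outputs None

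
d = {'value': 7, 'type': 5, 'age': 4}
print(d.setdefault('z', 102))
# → 102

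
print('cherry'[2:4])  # er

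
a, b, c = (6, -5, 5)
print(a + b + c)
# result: 6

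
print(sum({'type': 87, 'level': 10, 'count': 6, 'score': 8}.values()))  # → 111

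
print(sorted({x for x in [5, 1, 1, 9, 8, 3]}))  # [1, 3, 5, 8, 9]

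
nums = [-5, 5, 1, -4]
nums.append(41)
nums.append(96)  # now [-5, 5, 1, -4, 41, 96]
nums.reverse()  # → [96, 41, -4, 1, 5, -5]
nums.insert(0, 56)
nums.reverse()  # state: [-5, 5, 1, -4, 41, 96, 56]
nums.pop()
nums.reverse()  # [96, 41, -4, 1, 5, -5]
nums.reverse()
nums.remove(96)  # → [-5, 5, 1, -4, 41]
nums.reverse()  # [41, -4, 1, 5, -5]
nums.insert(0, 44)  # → [44, 41, -4, 1, 5, -5]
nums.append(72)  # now [44, 41, -4, 1, 5, -5, 72]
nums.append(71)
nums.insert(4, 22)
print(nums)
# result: [44, 41, -4, 1, 22, 5, -5, 72, 71]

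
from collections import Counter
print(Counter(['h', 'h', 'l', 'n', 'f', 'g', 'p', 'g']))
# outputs Counter({'h': 2, 'g': 2, 'l': 1, 'n': 1, 'f': 1, 'p': 1})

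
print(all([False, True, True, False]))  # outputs False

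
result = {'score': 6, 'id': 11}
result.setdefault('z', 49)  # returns 49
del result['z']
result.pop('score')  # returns 6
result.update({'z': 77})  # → {'id': 11, 'z': 77}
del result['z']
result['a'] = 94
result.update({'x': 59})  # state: {'id': 11, 'a': 94, 'x': 59}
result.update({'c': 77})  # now {'id': 11, 'a': 94, 'x': 59, 'c': 77}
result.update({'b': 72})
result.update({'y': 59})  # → {'id': 11, 'a': 94, 'x': 59, 'c': 77, 'b': 72, 'y': 59}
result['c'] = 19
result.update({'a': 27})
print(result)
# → {'id': 11, 'a': 27, 'x': 59, 'c': 19, 'b': 72, 'y': 59}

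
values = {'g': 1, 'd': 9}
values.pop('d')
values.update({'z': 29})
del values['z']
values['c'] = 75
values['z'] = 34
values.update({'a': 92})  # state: {'g': 1, 'c': 75, 'z': 34, 'a': 92}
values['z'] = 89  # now {'g': 1, 'c': 75, 'z': 89, 'a': 92}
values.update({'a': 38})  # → {'g': 1, 'c': 75, 'z': 89, 'a': 38}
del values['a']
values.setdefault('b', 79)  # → 79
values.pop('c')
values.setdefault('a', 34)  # 34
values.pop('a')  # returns 34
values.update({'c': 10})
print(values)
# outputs {'g': 1, 'z': 89, 'b': 79, 'c': 10}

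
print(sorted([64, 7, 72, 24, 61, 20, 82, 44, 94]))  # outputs [7, 20, 24, 44, 61, 64, 72, 82, 94]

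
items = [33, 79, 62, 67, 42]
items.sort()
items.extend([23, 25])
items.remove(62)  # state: [33, 42, 67, 79, 23, 25]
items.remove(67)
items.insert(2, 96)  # [33, 42, 96, 79, 23, 25]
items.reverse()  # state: [25, 23, 79, 96, 42, 33]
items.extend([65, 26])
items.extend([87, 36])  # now [25, 23, 79, 96, 42, 33, 65, 26, 87, 36]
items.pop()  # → 36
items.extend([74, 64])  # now [25, 23, 79, 96, 42, 33, 65, 26, 87, 74, 64]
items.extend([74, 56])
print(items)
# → [25, 23, 79, 96, 42, 33, 65, 26, 87, 74, 64, 74, 56]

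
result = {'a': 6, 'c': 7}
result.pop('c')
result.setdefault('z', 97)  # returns 97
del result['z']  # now {'a': 6}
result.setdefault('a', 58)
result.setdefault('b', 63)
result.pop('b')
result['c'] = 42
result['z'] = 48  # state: {'a': 6, 'c': 42, 'z': 48}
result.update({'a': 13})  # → {'a': 13, 'c': 42, 'z': 48}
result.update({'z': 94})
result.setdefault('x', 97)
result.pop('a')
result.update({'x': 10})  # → {'c': 42, 'z': 94, 'x': 10}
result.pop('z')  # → 94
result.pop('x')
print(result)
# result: {'c': 42}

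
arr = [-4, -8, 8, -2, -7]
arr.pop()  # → -7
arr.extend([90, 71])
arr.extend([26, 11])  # [-4, -8, 8, -2, 90, 71, 26, 11]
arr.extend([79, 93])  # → [-4, -8, 8, -2, 90, 71, 26, 11, 79, 93]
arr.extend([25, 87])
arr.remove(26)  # [-4, -8, 8, -2, 90, 71, 11, 79, 93, 25, 87]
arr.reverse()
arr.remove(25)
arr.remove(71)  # [87, 93, 79, 11, 90, -2, 8, -8, -4]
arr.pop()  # -4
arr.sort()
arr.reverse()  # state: [93, 90, 87, 79, 11, 8, -2, -8]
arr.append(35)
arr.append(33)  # [93, 90, 87, 79, 11, 8, -2, -8, 35, 33]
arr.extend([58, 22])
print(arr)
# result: [93, 90, 87, 79, 11, 8, -2, -8, 35, 33, 58, 22]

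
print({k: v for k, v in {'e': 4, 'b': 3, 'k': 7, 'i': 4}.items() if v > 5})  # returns {'k': 7}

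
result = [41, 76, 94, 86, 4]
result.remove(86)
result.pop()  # 4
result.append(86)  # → [41, 76, 94, 86]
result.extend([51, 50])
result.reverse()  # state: [50, 51, 86, 94, 76, 41]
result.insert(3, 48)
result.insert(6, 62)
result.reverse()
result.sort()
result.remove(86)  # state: [41, 48, 50, 51, 62, 76, 94]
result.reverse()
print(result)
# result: [94, 76, 62, 51, 50, 48, 41]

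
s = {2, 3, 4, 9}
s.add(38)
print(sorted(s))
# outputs [2, 3, 4, 9, 38]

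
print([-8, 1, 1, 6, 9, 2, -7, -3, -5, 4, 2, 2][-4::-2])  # [-5, -7, 9, 1, -8]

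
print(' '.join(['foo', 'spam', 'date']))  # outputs foo spam date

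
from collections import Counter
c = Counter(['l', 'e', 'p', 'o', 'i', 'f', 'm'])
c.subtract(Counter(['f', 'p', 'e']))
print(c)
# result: Counter({'l': 1, 'o': 1, 'i': 1, 'm': 1, 'e': 0, 'p': 0, 'f': 0})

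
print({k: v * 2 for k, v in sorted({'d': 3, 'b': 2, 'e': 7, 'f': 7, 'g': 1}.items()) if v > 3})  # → {'e': 14, 'f': 14}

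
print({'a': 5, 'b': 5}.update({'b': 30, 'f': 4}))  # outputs None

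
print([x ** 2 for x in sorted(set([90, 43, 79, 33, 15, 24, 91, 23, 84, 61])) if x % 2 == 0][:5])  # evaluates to [576, 7056, 8100]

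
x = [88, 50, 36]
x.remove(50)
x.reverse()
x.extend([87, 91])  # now [36, 88, 87, 91]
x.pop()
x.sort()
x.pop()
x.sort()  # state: [36, 87]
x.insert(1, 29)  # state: [36, 29, 87]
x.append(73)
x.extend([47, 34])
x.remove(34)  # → [36, 29, 87, 73, 47]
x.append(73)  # [36, 29, 87, 73, 47, 73]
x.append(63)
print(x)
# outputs [36, 29, 87, 73, 47, 73, 63]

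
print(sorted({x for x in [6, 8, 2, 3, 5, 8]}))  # [2, 3, 5, 6, 8]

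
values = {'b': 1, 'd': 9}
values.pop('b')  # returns 1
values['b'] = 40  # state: {'d': 9, 'b': 40}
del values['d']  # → {'b': 40}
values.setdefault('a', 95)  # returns 95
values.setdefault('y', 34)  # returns 34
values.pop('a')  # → 95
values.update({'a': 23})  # {'b': 40, 'y': 34, 'a': 23}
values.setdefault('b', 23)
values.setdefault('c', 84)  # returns 84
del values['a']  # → {'b': 40, 'y': 34, 'c': 84}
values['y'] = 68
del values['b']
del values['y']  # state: {'c': 84}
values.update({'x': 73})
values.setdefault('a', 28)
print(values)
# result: {'c': 84, 'x': 73, 'a': 28}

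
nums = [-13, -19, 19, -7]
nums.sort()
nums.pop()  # 19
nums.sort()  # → [-19, -13, -7]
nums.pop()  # -7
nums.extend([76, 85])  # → [-19, -13, 76, 85]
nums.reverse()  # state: [85, 76, -13, -19]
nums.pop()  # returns -19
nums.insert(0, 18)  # [18, 85, 76, -13]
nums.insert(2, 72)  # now [18, 85, 72, 76, -13]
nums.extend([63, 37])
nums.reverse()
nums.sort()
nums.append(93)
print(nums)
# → [-13, 18, 37, 63, 72, 76, 85, 93]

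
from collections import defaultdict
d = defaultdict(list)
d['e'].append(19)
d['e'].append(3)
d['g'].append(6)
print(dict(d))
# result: {'e': [19, 3], 'g': [6]}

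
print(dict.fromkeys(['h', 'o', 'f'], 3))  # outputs {'h': 3, 'o': 3, 'f': 3}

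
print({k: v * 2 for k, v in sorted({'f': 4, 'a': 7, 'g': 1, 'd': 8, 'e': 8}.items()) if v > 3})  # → {'a': 14, 'd': 16, 'e': 16, 'f': 8}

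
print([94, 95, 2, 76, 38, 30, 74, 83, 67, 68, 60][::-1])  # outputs [60, 68, 67, 83, 74, 30, 38, 76, 2, 95, 94]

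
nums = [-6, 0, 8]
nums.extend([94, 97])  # [-6, 0, 8, 94, 97]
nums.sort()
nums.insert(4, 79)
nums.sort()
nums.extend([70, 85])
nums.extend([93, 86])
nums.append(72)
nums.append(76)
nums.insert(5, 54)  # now [-6, 0, 8, 79, 94, 54, 97, 70, 85, 93, 86, 72, 76]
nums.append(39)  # [-6, 0, 8, 79, 94, 54, 97, 70, 85, 93, 86, 72, 76, 39]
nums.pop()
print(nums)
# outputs [-6, 0, 8, 79, 94, 54, 97, 70, 85, 93, 86, 72, 76]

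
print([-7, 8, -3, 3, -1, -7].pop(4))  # -1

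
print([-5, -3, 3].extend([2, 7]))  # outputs None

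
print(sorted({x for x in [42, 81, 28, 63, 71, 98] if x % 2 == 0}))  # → [28, 42, 98]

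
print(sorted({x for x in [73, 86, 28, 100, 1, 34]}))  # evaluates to [1, 28, 34, 73, 86, 100]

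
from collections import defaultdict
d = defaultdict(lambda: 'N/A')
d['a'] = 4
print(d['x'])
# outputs N/A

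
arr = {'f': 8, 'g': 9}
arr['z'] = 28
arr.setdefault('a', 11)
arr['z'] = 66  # {'f': 8, 'g': 9, 'z': 66, 'a': 11}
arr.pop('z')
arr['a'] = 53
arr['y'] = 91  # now {'f': 8, 'g': 9, 'a': 53, 'y': 91}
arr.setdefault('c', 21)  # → 21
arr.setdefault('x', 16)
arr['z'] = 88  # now {'f': 8, 'g': 9, 'a': 53, 'y': 91, 'c': 21, 'x': 16, 'z': 88}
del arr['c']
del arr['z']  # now {'f': 8, 'g': 9, 'a': 53, 'y': 91, 'x': 16}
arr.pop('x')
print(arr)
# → {'f': 8, 'g': 9, 'a': 53, 'y': 91}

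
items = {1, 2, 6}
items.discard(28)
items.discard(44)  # {1, 2, 6}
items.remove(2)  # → {1, 6}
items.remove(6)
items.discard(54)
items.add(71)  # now {1, 71}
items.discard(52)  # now {1, 71}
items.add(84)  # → {1, 71, 84}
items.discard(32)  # {1, 71, 84}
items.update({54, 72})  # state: {1, 54, 71, 72, 84}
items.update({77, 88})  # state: {1, 54, 71, 72, 77, 84, 88}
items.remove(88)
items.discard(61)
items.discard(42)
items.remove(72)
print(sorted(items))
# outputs [1, 54, 71, 77, 84]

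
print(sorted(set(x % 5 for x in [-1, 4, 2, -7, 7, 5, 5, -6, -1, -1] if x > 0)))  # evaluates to [0, 2, 4]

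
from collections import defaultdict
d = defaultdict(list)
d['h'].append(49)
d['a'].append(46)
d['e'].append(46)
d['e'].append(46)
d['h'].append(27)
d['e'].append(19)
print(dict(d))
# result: {'h': [49, 27], 'a': [46], 'e': [46, 46, 19]}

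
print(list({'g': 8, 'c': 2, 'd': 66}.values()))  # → [8, 2, 66]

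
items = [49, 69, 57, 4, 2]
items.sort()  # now [2, 4, 49, 57, 69]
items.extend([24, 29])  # [2, 4, 49, 57, 69, 24, 29]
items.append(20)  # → [2, 4, 49, 57, 69, 24, 29, 20]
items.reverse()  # [20, 29, 24, 69, 57, 49, 4, 2]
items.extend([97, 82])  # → [20, 29, 24, 69, 57, 49, 4, 2, 97, 82]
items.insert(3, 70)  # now [20, 29, 24, 70, 69, 57, 49, 4, 2, 97, 82]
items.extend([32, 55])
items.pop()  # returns 55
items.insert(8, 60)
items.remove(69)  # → [20, 29, 24, 70, 57, 49, 4, 60, 2, 97, 82, 32]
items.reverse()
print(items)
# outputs [32, 82, 97, 2, 60, 4, 49, 57, 70, 24, 29, 20]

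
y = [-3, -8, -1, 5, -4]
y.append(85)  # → [-3, -8, -1, 5, -4, 85]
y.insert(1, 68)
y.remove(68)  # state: [-3, -8, -1, 5, -4, 85]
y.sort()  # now [-8, -4, -3, -1, 5, 85]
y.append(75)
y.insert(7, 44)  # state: [-8, -4, -3, -1, 5, 85, 75, 44]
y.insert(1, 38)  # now [-8, 38, -4, -3, -1, 5, 85, 75, 44]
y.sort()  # [-8, -4, -3, -1, 5, 38, 44, 75, 85]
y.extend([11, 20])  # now [-8, -4, -3, -1, 5, 38, 44, 75, 85, 11, 20]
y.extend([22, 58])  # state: [-8, -4, -3, -1, 5, 38, 44, 75, 85, 11, 20, 22, 58]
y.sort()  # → [-8, -4, -3, -1, 5, 11, 20, 22, 38, 44, 58, 75, 85]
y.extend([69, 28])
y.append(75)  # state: [-8, -4, -3, -1, 5, 11, 20, 22, 38, 44, 58, 75, 85, 69, 28, 75]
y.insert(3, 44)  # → [-8, -4, -3, 44, -1, 5, 11, 20, 22, 38, 44, 58, 75, 85, 69, 28, 75]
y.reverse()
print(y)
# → [75, 28, 69, 85, 75, 58, 44, 38, 22, 20, 11, 5, -1, 44, -3, -4, -8]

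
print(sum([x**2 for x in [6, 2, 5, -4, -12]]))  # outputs 225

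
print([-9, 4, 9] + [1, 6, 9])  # [-9, 4, 9, 1, 6, 9]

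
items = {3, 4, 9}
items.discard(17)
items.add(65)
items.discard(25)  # {3, 4, 9, 65}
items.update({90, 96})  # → {3, 4, 9, 65, 90, 96}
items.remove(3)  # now {4, 9, 65, 90, 96}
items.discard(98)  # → {4, 9, 65, 90, 96}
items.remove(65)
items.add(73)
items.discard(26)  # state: {4, 9, 73, 90, 96}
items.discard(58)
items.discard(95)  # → {4, 9, 73, 90, 96}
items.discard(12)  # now {4, 9, 73, 90, 96}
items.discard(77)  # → {4, 9, 73, 90, 96}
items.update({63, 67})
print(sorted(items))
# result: [4, 9, 63, 67, 73, 90, 96]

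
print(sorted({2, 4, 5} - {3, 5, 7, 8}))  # [2, 4]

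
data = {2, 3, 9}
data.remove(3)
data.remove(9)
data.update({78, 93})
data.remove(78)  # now {2, 93}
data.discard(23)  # {2, 93}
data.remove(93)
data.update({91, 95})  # {2, 91, 95}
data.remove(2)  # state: {91, 95}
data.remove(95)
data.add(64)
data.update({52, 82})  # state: {52, 64, 82, 91}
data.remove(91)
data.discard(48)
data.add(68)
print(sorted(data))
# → [52, 64, 68, 82]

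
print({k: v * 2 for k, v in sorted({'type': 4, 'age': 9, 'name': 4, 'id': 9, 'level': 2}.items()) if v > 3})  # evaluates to {'age': 18, 'id': 18, 'name': 8, 'type': 8}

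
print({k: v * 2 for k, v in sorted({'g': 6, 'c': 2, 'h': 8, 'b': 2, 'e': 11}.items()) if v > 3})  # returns {'e': 22, 'g': 12, 'h': 16}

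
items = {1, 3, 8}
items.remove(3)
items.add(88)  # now {1, 8, 88}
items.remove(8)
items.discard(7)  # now {1, 88}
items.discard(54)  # {1, 88}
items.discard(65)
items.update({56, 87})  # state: {1, 56, 87, 88}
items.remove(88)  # {1, 56, 87}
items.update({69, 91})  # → {1, 56, 69, 87, 91}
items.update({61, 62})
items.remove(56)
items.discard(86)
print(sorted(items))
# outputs [1, 61, 62, 69, 87, 91]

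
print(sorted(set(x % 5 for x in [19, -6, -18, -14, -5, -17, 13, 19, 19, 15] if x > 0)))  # [0, 3, 4]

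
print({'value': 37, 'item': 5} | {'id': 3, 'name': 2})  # {'value': 37, 'item': 5, 'id': 3, 'name': 2}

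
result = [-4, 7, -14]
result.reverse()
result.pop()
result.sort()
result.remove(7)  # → [-14]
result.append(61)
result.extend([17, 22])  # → [-14, 61, 17, 22]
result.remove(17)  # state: [-14, 61, 22]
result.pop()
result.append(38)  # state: [-14, 61, 38]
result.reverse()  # [38, 61, -14]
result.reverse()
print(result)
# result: [-14, 61, 38]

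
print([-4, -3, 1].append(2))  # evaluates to None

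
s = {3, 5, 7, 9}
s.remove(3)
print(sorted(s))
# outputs [5, 7, 9]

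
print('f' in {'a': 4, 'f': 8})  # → True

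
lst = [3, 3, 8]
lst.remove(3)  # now [3, 8]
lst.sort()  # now [3, 8]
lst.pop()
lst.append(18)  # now [3, 18]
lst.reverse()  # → [18, 3]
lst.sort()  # [3, 18]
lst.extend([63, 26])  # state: [3, 18, 63, 26]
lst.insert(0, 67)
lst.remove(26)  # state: [67, 3, 18, 63]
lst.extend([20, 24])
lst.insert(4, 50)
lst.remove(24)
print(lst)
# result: [67, 3, 18, 63, 50, 20]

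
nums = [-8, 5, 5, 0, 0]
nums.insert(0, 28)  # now [28, -8, 5, 5, 0, 0]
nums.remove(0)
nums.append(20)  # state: [28, -8, 5, 5, 0, 20]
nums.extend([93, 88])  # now [28, -8, 5, 5, 0, 20, 93, 88]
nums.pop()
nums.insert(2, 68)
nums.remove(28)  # [-8, 68, 5, 5, 0, 20, 93]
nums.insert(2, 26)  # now [-8, 68, 26, 5, 5, 0, 20, 93]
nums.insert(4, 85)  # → [-8, 68, 26, 5, 85, 5, 0, 20, 93]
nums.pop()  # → 93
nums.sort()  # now [-8, 0, 5, 5, 20, 26, 68, 85]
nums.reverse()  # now [85, 68, 26, 20, 5, 5, 0, -8]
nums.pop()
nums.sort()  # [0, 5, 5, 20, 26, 68, 85]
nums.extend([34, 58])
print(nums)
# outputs [0, 5, 5, 20, 26, 68, 85, 34, 58]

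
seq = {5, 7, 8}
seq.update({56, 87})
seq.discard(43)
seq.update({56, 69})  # {5, 7, 8, 56, 69, 87}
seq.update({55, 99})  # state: {5, 7, 8, 55, 56, 69, 87, 99}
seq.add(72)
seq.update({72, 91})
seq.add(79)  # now {5, 7, 8, 55, 56, 69, 72, 79, 87, 91, 99}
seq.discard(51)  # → {5, 7, 8, 55, 56, 69, 72, 79, 87, 91, 99}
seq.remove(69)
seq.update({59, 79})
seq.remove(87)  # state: {5, 7, 8, 55, 56, 59, 72, 79, 91, 99}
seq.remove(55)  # {5, 7, 8, 56, 59, 72, 79, 91, 99}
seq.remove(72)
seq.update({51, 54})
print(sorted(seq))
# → [5, 7, 8, 51, 54, 56, 59, 79, 91, 99]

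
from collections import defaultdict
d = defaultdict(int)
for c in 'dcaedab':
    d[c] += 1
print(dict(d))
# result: {'d': 2, 'c': 1, 'a': 2, 'e': 1, 'b': 1}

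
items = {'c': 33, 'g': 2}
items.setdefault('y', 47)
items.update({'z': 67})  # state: {'c': 33, 'g': 2, 'y': 47, 'z': 67}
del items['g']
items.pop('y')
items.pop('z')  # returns 67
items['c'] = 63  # {'c': 63}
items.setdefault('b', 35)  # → 35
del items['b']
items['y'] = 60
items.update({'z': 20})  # {'c': 63, 'y': 60, 'z': 20}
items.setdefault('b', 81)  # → 81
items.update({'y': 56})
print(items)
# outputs {'c': 63, 'y': 56, 'z': 20, 'b': 81}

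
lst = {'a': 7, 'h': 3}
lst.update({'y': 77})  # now {'a': 7, 'h': 3, 'y': 77}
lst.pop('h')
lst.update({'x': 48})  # {'a': 7, 'y': 77, 'x': 48}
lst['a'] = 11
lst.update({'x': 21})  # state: {'a': 11, 'y': 77, 'x': 21}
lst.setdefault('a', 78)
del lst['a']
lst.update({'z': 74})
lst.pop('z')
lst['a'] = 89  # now {'y': 77, 'x': 21, 'a': 89}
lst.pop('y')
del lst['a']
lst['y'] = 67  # {'x': 21, 'y': 67}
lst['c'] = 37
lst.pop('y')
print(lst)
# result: {'x': 21, 'c': 37}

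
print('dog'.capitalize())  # Dog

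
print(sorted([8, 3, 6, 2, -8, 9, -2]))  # [-8, -2, 2, 3, 6, 8, 9]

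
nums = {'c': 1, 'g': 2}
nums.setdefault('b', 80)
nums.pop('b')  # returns 80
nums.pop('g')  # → 2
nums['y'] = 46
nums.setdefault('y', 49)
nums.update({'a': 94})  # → {'c': 1, 'y': 46, 'a': 94}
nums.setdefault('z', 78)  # 78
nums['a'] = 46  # {'c': 1, 'y': 46, 'a': 46, 'z': 78}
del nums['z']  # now {'c': 1, 'y': 46, 'a': 46}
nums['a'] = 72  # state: {'c': 1, 'y': 46, 'a': 72}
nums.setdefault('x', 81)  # 81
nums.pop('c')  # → 1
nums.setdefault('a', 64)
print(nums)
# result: {'y': 46, 'a': 72, 'x': 81}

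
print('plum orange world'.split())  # ['plum', 'orange', 'world']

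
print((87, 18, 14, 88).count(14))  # 1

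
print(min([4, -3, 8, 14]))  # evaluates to -3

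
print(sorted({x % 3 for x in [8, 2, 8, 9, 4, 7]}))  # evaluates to [0, 1, 2]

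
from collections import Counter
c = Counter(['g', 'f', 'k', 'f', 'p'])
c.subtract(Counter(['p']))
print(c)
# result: Counter({'f': 2, 'g': 1, 'k': 1, 'p': 0})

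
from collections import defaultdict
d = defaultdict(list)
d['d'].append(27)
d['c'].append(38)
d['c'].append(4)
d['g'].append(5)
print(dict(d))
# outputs {'d': [27], 'c': [38, 4], 'g': [5]}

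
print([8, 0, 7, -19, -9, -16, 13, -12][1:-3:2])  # [0, -19]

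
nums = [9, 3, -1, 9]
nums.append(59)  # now [9, 3, -1, 9, 59]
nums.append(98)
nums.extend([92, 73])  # [9, 3, -1, 9, 59, 98, 92, 73]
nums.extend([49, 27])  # [9, 3, -1, 9, 59, 98, 92, 73, 49, 27]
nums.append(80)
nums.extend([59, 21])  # [9, 3, -1, 9, 59, 98, 92, 73, 49, 27, 80, 59, 21]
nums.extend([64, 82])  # [9, 3, -1, 9, 59, 98, 92, 73, 49, 27, 80, 59, 21, 64, 82]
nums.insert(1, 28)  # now [9, 28, 3, -1, 9, 59, 98, 92, 73, 49, 27, 80, 59, 21, 64, 82]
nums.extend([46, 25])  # [9, 28, 3, -1, 9, 59, 98, 92, 73, 49, 27, 80, 59, 21, 64, 82, 46, 25]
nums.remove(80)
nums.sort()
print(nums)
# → [-1, 3, 9, 9, 21, 25, 27, 28, 46, 49, 59, 59, 64, 73, 82, 92, 98]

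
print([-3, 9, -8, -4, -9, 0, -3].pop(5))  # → 0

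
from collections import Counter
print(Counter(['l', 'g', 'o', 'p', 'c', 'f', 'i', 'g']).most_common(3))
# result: [('g', 2), ('l', 1), ('o', 1)]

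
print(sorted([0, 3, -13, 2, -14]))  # [-14, -13, 0, 2, 3]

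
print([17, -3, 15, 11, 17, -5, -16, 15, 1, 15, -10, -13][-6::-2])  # [-16, 17, 15, 17]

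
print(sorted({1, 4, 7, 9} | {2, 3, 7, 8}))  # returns [1, 2, 3, 4, 7, 8, 9]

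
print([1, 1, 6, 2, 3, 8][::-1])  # [8, 3, 2, 6, 1, 1]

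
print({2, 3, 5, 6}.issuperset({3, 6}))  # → True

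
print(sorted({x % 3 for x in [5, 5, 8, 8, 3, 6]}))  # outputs [0, 2]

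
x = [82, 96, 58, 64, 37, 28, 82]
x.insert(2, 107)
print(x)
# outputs [82, 96, 107, 58, 64, 37, 28, 82]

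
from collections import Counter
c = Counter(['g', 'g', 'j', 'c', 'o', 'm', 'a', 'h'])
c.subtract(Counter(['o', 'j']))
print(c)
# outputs Counter({'g': 2, 'c': 1, 'm': 1, 'a': 1, 'h': 1, 'j': 0, 'o': 0})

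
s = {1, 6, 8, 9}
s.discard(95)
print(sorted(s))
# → [1, 6, 8, 9]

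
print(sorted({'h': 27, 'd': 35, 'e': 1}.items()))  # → [('d', 35), ('e', 1), ('h', 27)]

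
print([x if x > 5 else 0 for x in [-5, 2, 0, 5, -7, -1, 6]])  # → [0, 0, 0, 0, 0, 0, 6]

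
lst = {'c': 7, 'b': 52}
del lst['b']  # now {'c': 7}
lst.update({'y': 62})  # {'c': 7, 'y': 62}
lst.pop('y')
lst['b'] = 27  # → {'c': 7, 'b': 27}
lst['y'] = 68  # {'c': 7, 'b': 27, 'y': 68}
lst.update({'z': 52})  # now {'c': 7, 'b': 27, 'y': 68, 'z': 52}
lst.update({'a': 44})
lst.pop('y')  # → 68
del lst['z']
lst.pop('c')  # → 7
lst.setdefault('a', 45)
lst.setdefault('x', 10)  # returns 10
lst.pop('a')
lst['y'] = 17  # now {'b': 27, 'x': 10, 'y': 17}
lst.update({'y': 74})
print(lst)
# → {'b': 27, 'x': 10, 'y': 74}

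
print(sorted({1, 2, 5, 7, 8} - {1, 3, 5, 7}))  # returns [2, 8]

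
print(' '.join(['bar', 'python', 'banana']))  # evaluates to bar python banana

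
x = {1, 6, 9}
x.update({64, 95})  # {1, 6, 9, 64, 95}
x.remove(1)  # {6, 9, 64, 95}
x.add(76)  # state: {6, 9, 64, 76, 95}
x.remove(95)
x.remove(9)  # {6, 64, 76}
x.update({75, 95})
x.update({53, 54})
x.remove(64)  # {6, 53, 54, 75, 76, 95}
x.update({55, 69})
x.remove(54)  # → {6, 53, 55, 69, 75, 76, 95}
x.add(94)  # {6, 53, 55, 69, 75, 76, 94, 95}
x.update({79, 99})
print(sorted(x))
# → [6, 53, 55, 69, 75, 76, 79, 94, 95, 99]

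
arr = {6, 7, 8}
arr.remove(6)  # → {7, 8}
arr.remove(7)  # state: {8}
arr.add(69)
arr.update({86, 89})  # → {8, 69, 86, 89}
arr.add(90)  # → {8, 69, 86, 89, 90}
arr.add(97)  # {8, 69, 86, 89, 90, 97}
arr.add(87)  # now {8, 69, 86, 87, 89, 90, 97}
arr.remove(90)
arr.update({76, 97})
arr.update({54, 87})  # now {8, 54, 69, 76, 86, 87, 89, 97}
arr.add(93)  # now {8, 54, 69, 76, 86, 87, 89, 93, 97}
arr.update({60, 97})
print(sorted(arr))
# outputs [8, 54, 60, 69, 76, 86, 87, 89, 93, 97]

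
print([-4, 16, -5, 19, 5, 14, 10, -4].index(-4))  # 0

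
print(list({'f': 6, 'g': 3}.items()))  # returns [('f', 6), ('g', 3)]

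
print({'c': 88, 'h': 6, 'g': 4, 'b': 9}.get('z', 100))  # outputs 100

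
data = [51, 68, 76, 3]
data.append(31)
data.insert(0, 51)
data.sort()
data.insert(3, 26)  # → [3, 31, 51, 26, 51, 68, 76]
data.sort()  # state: [3, 26, 31, 51, 51, 68, 76]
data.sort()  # [3, 26, 31, 51, 51, 68, 76]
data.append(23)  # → [3, 26, 31, 51, 51, 68, 76, 23]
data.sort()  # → [3, 23, 26, 31, 51, 51, 68, 76]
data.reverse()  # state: [76, 68, 51, 51, 31, 26, 23, 3]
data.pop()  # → 3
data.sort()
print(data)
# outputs [23, 26, 31, 51, 51, 68, 76]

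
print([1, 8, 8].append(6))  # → None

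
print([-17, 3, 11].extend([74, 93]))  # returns None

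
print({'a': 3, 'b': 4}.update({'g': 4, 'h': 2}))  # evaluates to None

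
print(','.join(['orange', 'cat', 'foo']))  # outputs orange,cat,foo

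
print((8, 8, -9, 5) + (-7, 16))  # (8, 8, -9, 5, -7, 16)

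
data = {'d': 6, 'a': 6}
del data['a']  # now {'d': 6}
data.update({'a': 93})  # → {'d': 6, 'a': 93}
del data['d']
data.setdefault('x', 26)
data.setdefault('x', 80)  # 26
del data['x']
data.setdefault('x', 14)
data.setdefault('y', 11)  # 11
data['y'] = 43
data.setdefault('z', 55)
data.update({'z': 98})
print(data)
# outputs {'a': 93, 'x': 14, 'y': 43, 'z': 98}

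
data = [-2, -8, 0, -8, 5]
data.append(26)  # [-2, -8, 0, -8, 5, 26]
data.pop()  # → 26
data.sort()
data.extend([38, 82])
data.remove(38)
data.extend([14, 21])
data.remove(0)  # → [-8, -8, -2, 5, 82, 14, 21]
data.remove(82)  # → [-8, -8, -2, 5, 14, 21]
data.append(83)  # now [-8, -8, -2, 5, 14, 21, 83]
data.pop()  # 83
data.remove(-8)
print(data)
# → [-8, -2, 5, 14, 21]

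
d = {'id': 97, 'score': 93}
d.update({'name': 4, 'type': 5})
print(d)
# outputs {'id': 97, 'score': 93, 'name': 4, 'type': 5}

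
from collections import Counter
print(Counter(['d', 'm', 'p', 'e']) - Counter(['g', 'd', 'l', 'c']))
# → Counter({'m': 1, 'p': 1, 'e': 1})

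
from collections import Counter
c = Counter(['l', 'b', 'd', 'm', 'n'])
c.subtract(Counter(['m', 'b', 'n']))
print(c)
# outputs Counter({'l': 1, 'd': 1, 'b': 0, 'm': 0, 'n': 0})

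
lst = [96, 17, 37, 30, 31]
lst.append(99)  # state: [96, 17, 37, 30, 31, 99]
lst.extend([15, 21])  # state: [96, 17, 37, 30, 31, 99, 15, 21]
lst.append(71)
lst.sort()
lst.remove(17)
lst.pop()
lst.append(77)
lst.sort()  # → [15, 21, 30, 31, 37, 71, 77, 96]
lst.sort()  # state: [15, 21, 30, 31, 37, 71, 77, 96]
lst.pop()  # 96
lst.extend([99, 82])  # [15, 21, 30, 31, 37, 71, 77, 99, 82]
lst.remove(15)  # [21, 30, 31, 37, 71, 77, 99, 82]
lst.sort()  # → [21, 30, 31, 37, 71, 77, 82, 99]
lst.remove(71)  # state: [21, 30, 31, 37, 77, 82, 99]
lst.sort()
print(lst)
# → [21, 30, 31, 37, 77, 82, 99]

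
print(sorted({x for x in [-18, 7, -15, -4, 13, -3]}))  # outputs [-18, -15, -4, -3, 7, 13]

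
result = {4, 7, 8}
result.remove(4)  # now {7, 8}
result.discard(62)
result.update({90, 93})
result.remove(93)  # {7, 8, 90}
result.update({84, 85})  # {7, 8, 84, 85, 90}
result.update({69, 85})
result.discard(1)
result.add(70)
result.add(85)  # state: {7, 8, 69, 70, 84, 85, 90}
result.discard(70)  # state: {7, 8, 69, 84, 85, 90}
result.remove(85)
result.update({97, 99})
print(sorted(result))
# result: [7, 8, 69, 84, 90, 97, 99]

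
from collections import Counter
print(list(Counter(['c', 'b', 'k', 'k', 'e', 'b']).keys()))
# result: ['c', 'b', 'k', 'e']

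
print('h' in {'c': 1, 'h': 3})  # True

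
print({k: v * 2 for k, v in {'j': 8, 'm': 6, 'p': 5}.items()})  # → {'j': 16, 'm': 12, 'p': 10}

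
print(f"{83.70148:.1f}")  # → 83.7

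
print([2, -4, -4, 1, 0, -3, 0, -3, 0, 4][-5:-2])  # [-3, 0, -3]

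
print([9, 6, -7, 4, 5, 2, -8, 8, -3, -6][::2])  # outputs [9, -7, 5, -8, -3]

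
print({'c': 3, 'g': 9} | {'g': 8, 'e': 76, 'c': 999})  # {'c': 999, 'g': 8, 'e': 76}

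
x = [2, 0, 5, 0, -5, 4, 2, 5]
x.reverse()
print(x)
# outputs [5, 2, 4, -5, 0, 5, 0, 2]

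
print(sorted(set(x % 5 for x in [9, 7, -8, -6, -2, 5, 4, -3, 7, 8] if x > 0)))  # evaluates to [0, 2, 3, 4]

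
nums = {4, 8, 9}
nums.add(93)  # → {4, 8, 9, 93}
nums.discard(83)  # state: {4, 8, 9, 93}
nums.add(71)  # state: {4, 8, 9, 71, 93}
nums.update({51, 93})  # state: {4, 8, 9, 51, 71, 93}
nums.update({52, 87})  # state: {4, 8, 9, 51, 52, 71, 87, 93}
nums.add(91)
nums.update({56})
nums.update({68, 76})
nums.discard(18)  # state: {4, 8, 9, 51, 52, 56, 68, 71, 76, 87, 91, 93}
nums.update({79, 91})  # {4, 8, 9, 51, 52, 56, 68, 71, 76, 79, 87, 91, 93}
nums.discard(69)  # {4, 8, 9, 51, 52, 56, 68, 71, 76, 79, 87, 91, 93}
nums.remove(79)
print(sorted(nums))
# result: [4, 8, 9, 51, 52, 56, 68, 71, 76, 87, 91, 93]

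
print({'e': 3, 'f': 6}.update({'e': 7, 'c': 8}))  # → None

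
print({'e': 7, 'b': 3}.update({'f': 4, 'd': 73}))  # None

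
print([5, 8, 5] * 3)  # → [5, 8, 5, 5, 8, 5, 5, 8, 5]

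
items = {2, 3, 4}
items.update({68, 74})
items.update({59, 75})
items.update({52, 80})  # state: {2, 3, 4, 52, 59, 68, 74, 75, 80}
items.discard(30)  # {2, 3, 4, 52, 59, 68, 74, 75, 80}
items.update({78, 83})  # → {2, 3, 4, 52, 59, 68, 74, 75, 78, 80, 83}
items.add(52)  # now {2, 3, 4, 52, 59, 68, 74, 75, 78, 80, 83}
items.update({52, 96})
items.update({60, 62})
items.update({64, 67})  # {2, 3, 4, 52, 59, 60, 62, 64, 67, 68, 74, 75, 78, 80, 83, 96}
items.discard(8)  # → {2, 3, 4, 52, 59, 60, 62, 64, 67, 68, 74, 75, 78, 80, 83, 96}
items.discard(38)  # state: {2, 3, 4, 52, 59, 60, 62, 64, 67, 68, 74, 75, 78, 80, 83, 96}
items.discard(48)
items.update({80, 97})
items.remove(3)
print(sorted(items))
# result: [2, 4, 52, 59, 60, 62, 64, 67, 68, 74, 75, 78, 80, 83, 96, 97]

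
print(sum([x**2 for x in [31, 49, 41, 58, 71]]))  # 13448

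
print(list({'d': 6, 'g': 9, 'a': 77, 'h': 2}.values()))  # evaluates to [6, 9, 77, 2]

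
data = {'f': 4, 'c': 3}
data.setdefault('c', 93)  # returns 3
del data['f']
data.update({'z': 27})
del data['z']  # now {'c': 3}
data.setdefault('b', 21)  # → 21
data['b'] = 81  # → {'c': 3, 'b': 81}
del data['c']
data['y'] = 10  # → {'b': 81, 'y': 10}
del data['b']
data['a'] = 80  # {'y': 10, 'a': 80}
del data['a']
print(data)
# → {'y': 10}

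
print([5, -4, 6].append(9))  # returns None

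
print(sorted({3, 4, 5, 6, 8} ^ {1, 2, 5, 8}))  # [1, 2, 3, 4, 6]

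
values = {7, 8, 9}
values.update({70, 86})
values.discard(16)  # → {7, 8, 9, 70, 86}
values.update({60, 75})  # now {7, 8, 9, 60, 70, 75, 86}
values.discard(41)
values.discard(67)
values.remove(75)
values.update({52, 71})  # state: {7, 8, 9, 52, 60, 70, 71, 86}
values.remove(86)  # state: {7, 8, 9, 52, 60, 70, 71}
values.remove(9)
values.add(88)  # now {7, 8, 52, 60, 70, 71, 88}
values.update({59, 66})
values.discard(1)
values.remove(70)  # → {7, 8, 52, 59, 60, 66, 71, 88}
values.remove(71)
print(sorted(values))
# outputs [7, 8, 52, 59, 60, 66, 88]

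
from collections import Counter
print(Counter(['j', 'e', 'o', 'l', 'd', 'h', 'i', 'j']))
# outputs Counter({'j': 2, 'e': 1, 'o': 1, 'l': 1, 'd': 1, 'h': 1, 'i': 1})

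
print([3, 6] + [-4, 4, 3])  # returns [3, 6, -4, 4, 3]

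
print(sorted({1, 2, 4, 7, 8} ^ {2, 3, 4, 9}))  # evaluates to [1, 3, 7, 8, 9]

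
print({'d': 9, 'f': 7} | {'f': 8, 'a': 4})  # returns {'d': 9, 'f': 8, 'a': 4}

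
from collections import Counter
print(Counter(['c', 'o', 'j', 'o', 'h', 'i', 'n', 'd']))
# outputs Counter({'o': 2, 'c': 1, 'j': 1, 'h': 1, 'i': 1, 'n': 1, 'd': 1})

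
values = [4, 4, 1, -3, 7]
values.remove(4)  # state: [4, 1, -3, 7]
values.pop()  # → 7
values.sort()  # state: [-3, 1, 4]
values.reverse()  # [4, 1, -3]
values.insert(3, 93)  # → [4, 1, -3, 93]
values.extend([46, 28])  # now [4, 1, -3, 93, 46, 28]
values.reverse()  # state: [28, 46, 93, -3, 1, 4]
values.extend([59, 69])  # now [28, 46, 93, -3, 1, 4, 59, 69]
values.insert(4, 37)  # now [28, 46, 93, -3, 37, 1, 4, 59, 69]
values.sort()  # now [-3, 1, 4, 28, 37, 46, 59, 69, 93]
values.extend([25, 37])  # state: [-3, 1, 4, 28, 37, 46, 59, 69, 93, 25, 37]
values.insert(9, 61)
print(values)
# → [-3, 1, 4, 28, 37, 46, 59, 69, 93, 61, 25, 37]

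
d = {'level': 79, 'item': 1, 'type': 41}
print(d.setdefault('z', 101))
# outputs 101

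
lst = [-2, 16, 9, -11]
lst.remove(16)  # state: [-2, 9, -11]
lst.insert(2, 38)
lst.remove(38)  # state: [-2, 9, -11]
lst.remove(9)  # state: [-2, -11]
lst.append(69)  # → [-2, -11, 69]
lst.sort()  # [-11, -2, 69]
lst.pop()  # 69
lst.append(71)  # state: [-11, -2, 71]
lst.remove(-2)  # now [-11, 71]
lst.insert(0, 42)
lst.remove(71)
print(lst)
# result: [42, -11]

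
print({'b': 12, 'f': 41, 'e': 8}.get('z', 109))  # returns 109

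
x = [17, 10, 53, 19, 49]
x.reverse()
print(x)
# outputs [49, 19, 53, 10, 17]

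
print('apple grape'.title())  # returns Apple Grape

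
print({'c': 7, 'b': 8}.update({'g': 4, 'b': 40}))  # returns None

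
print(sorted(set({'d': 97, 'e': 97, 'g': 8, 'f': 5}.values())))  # [5, 8, 97]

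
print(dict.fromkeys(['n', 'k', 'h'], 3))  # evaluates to {'n': 3, 'k': 3, 'h': 3}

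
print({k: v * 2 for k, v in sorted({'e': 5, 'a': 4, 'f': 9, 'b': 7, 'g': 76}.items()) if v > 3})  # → {'a': 8, 'b': 14, 'e': 10, 'f': 18, 'g': 152}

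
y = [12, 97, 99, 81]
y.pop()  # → 81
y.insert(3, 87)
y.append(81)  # [12, 97, 99, 87, 81]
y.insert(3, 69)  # [12, 97, 99, 69, 87, 81]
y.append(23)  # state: [12, 97, 99, 69, 87, 81, 23]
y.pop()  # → 23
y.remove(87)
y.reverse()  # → [81, 69, 99, 97, 12]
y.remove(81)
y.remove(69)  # [99, 97, 12]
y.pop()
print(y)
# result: [99, 97]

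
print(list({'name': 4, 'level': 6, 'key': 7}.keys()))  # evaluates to ['name', 'level', 'key']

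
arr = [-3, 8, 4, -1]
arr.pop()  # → -1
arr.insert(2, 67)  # [-3, 8, 67, 4]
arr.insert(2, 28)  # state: [-3, 8, 28, 67, 4]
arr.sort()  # [-3, 4, 8, 28, 67]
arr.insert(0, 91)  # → [91, -3, 4, 8, 28, 67]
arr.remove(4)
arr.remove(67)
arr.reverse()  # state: [28, 8, -3, 91]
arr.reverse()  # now [91, -3, 8, 28]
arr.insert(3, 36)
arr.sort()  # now [-3, 8, 28, 36, 91]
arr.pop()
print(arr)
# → [-3, 8, 28, 36]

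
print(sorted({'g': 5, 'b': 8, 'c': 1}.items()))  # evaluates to [('b', 8), ('c', 1), ('g', 5)]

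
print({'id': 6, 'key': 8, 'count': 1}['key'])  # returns 8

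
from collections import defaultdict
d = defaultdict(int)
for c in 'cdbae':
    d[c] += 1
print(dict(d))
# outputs {'c': 1, 'd': 1, 'b': 1, 'a': 1, 'e': 1}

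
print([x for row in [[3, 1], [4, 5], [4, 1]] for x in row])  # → [3, 1, 4, 5, 4, 1]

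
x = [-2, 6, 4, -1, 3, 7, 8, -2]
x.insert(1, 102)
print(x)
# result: [-2, 102, 6, 4, -1, 3, 7, 8, -2]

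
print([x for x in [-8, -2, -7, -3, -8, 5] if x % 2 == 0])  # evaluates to [-8, -2, -8]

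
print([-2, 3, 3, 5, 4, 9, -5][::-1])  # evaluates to [-5, 9, 4, 5, 3, 3, -2]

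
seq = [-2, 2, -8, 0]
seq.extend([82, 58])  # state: [-2, 2, -8, 0, 82, 58]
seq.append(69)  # [-2, 2, -8, 0, 82, 58, 69]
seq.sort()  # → [-8, -2, 0, 2, 58, 69, 82]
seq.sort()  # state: [-8, -2, 0, 2, 58, 69, 82]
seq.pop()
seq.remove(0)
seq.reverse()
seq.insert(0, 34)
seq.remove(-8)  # [34, 69, 58, 2, -2]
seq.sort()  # [-2, 2, 34, 58, 69]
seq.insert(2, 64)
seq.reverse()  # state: [69, 58, 34, 64, 2, -2]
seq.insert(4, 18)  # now [69, 58, 34, 64, 18, 2, -2]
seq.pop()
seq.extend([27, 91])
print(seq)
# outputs [69, 58, 34, 64, 18, 2, 27, 91]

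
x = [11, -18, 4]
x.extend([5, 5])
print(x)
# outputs [11, -18, 4, 5, 5]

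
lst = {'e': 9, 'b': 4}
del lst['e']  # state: {'b': 4}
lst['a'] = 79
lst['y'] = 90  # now {'b': 4, 'a': 79, 'y': 90}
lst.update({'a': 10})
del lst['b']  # {'a': 10, 'y': 90}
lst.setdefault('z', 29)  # 29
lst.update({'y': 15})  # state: {'a': 10, 'y': 15, 'z': 29}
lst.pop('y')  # 15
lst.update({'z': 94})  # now {'a': 10, 'z': 94}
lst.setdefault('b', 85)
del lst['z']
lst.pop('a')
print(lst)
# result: {'b': 85}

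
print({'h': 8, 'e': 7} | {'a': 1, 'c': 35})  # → {'h': 8, 'e': 7, 'a': 1, 'c': 35}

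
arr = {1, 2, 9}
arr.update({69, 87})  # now {1, 2, 9, 69, 87}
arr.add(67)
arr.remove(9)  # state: {1, 2, 67, 69, 87}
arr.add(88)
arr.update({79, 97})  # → {1, 2, 67, 69, 79, 87, 88, 97}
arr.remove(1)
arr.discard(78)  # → {2, 67, 69, 79, 87, 88, 97}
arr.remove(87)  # {2, 67, 69, 79, 88, 97}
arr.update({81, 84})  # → {2, 67, 69, 79, 81, 84, 88, 97}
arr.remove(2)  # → {67, 69, 79, 81, 84, 88, 97}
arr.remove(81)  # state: {67, 69, 79, 84, 88, 97}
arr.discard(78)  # {67, 69, 79, 84, 88, 97}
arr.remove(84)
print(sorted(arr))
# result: [67, 69, 79, 88, 97]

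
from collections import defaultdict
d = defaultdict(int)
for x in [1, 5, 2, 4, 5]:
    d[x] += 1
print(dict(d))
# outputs {1: 1, 5: 2, 2: 1, 4: 1}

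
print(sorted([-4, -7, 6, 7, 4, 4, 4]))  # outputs [-7, -4, 4, 4, 4, 6, 7]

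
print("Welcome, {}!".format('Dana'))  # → Welcome, Dana!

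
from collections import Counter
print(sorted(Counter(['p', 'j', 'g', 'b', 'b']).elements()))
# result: ['b', 'b', 'g', 'j', 'p']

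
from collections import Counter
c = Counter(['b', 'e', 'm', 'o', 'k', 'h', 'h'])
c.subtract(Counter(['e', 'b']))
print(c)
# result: Counter({'h': 2, 'm': 1, 'o': 1, 'k': 1, 'b': 0, 'e': 0})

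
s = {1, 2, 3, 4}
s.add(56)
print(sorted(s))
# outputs [1, 2, 3, 4, 56]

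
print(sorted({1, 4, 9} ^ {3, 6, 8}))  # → [1, 3, 4, 6, 8, 9]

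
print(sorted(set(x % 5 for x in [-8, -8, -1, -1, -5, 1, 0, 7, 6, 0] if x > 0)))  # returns [1, 2]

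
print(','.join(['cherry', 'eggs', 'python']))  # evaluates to cherry,eggs,python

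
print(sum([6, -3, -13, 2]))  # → -8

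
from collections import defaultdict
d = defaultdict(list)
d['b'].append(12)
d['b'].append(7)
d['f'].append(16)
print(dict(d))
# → {'b': [12, 7], 'f': [16]}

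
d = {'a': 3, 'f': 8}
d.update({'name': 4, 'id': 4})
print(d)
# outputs {'a': 3, 'f': 8, 'name': 4, 'id': 4}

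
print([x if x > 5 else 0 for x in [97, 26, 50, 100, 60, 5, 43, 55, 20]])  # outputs [97, 26, 50, 100, 60, 0, 43, 55, 20]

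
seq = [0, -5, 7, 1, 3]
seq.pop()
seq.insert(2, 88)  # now [0, -5, 88, 7, 1]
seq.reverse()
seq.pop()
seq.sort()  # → [-5, 1, 7, 88]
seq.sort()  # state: [-5, 1, 7, 88]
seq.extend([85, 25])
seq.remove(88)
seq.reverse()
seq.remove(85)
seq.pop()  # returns -5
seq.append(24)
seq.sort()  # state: [1, 7, 24, 25]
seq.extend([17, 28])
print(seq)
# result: [1, 7, 24, 25, 17, 28]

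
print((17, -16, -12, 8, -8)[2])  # -12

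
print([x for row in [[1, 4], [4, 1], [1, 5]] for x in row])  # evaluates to [1, 4, 4, 1, 1, 5]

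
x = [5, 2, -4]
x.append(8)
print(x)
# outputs [5, 2, -4, 8]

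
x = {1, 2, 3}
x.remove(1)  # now {2, 3}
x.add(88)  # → {2, 3, 88}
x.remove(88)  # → {2, 3}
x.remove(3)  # {2}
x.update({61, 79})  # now {2, 61, 79}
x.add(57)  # {2, 57, 61, 79}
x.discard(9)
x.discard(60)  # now {2, 57, 61, 79}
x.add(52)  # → {2, 52, 57, 61, 79}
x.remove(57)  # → {2, 52, 61, 79}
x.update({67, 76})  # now {2, 52, 61, 67, 76, 79}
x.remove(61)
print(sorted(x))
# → [2, 52, 67, 76, 79]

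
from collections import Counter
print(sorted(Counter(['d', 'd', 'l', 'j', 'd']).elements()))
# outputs ['d', 'd', 'd', 'j', 'l']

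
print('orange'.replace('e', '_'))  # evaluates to orang_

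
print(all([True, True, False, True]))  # False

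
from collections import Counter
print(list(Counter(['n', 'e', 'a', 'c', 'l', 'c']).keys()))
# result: ['n', 'e', 'a', 'c', 'l']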